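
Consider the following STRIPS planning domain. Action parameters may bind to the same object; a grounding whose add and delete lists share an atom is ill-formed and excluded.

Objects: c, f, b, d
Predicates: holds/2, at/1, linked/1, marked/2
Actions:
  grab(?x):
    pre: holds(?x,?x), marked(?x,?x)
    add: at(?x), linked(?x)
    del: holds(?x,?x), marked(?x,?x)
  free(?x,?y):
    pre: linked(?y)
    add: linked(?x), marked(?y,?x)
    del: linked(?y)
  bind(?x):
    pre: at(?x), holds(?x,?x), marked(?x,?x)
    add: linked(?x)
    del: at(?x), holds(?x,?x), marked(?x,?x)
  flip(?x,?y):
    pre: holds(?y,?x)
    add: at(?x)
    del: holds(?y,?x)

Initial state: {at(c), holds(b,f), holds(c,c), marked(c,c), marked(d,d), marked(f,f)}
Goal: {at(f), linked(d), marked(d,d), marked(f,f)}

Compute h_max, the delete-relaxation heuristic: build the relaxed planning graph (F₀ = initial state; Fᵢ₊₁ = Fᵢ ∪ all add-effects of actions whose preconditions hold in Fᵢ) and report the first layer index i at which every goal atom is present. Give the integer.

F0 = init (6 atoms)
F1 = F0 ∪ {at(f), linked(c)}  (8 atoms)
F2 = F1 ∪ {linked(b), linked(d), linked(f), marked(c,b), marked(c,d), marked(c,f)}  (14 atoms)
goal ⊆ F2  ⇒  h_max = 2

2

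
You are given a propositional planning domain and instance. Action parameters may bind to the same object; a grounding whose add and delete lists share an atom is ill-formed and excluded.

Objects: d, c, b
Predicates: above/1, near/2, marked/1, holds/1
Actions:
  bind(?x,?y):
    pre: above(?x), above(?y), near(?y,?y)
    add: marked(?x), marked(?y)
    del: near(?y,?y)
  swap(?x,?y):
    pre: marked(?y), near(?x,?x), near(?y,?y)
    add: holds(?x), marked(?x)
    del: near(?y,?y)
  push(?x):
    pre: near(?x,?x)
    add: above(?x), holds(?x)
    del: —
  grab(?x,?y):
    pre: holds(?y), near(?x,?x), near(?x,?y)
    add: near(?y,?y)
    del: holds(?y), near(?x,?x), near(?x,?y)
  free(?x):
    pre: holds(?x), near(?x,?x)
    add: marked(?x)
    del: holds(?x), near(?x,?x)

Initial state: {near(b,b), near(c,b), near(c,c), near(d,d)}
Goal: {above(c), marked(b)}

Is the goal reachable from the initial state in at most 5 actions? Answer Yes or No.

1. push(c)  →  {above(c), holds(c), near(b,b), near(c,b), near(c,c), near(d,d)}
2. push(b)  →  {above(b), above(c), holds(b), holds(c), near(b,b), near(c,b), near(c,c), near(d,d)}
3. bind(c,b)  →  {above(b), above(c), holds(b), holds(c), marked(b), marked(c), near(c,b), near(c,c), near(d,d)}
optimal plan length = 3; 3 ≤ 5

Yes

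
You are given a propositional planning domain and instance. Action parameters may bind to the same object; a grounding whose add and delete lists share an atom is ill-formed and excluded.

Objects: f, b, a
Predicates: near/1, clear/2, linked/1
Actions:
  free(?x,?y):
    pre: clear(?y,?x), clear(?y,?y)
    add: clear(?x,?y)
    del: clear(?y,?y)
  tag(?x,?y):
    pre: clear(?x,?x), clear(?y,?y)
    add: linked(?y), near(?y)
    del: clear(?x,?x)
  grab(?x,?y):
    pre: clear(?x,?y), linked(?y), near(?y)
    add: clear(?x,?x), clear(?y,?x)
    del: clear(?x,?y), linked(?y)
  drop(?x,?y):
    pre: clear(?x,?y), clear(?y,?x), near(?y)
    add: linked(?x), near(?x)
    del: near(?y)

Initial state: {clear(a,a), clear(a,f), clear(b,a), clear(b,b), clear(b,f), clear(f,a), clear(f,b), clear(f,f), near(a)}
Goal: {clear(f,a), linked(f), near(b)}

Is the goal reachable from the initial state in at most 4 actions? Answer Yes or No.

1. tag(f,f)  →  {clear(a,a), clear(a,f), clear(b,a), clear(b,b), clear(b,f), clear(f,a), clear(f,b), linked(f), near(a), near(f)}
2. tag(b,b)  →  {clear(a,a), clear(a,f), clear(b,a), clear(b,f), clear(f,a), clear(f,b), linked(b), linked(f), near(a), near(b), near(f)}
optimal plan length = 2; 2 ≤ 4

Yes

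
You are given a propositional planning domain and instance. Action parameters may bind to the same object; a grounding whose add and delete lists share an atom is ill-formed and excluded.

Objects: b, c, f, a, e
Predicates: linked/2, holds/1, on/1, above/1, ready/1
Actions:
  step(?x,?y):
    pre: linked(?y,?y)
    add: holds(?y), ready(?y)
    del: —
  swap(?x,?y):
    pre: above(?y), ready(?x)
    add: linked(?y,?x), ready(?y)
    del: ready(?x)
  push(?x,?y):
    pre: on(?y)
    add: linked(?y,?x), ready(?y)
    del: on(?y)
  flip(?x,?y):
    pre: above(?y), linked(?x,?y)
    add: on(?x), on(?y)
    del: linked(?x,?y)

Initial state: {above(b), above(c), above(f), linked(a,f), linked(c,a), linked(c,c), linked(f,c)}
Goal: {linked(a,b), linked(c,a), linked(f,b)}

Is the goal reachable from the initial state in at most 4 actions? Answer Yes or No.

1. flip(a,f)  →  {above(b), above(c), above(f), linked(c,a), linked(c,c), linked(f,c), on(a), on(f)}
2. push(b,f)  →  {above(b), above(c), above(f), linked(c,a), linked(c,c), linked(f,b), linked(f,c), on(a), ready(f)}
3. push(b,a)  →  {above(b), above(c), above(f), linked(a,b), linked(c,a), linked(c,c), linked(f,b), linked(f,c), ready(a), ready(f)}
optimal plan length = 3; 3 ≤ 4

Yes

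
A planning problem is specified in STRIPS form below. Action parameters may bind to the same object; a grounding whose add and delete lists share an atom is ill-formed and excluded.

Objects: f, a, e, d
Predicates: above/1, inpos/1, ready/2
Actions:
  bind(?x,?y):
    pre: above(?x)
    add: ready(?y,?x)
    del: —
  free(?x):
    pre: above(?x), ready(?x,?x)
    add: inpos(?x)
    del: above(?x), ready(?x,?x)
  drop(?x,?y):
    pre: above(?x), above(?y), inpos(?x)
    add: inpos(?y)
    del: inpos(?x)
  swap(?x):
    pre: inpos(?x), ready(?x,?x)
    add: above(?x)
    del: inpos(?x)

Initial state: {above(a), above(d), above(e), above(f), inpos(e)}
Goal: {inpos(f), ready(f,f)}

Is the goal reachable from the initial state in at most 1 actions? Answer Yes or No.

No

1. bind(f,f)  →  {above(a), above(d), above(e), above(f), inpos(e), ready(f,f)}
2. drop(e,f)  →  {above(a), above(d), above(e), above(f), inpos(f), ready(f,f)}
optimal plan length = 2; 2 > 1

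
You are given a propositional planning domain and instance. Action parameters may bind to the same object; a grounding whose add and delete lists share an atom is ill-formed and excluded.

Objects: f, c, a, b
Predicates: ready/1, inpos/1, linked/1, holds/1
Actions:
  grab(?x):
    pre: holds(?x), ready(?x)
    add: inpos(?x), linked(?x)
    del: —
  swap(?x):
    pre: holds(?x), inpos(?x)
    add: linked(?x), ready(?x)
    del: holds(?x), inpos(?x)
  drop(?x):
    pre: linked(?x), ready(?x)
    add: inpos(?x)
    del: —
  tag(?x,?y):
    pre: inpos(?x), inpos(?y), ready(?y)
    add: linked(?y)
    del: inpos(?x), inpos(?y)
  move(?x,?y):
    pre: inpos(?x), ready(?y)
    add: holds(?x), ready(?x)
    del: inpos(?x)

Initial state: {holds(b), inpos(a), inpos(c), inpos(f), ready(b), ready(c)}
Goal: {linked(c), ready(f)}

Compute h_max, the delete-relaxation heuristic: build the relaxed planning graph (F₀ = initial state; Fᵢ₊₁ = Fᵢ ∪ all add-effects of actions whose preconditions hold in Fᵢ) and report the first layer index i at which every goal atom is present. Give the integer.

F0 = init (6 atoms)
F1 = F0 ∪ {holds(a), holds(c), holds(f), inpos(b), linked(b), linked(c), ready(a), ready(f)}  (14 atoms)
goal ⊆ F1  ⇒  h_max = 1

1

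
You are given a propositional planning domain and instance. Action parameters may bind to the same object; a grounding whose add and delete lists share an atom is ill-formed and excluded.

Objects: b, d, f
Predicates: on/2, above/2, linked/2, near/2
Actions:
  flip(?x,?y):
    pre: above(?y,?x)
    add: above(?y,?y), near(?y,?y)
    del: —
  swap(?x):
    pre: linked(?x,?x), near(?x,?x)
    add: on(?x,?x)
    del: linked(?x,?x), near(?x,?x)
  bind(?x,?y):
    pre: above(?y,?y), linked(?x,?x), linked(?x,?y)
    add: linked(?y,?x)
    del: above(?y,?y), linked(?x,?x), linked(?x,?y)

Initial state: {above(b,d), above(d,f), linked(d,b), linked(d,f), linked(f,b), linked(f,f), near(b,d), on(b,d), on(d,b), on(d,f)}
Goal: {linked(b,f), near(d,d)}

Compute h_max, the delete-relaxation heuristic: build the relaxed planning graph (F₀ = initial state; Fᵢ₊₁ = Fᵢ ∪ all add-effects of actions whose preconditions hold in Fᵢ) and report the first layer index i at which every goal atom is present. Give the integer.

2

F0 = init (10 atoms)
F1 = F0 ∪ {above(b,b), above(d,d), near(b,b), near(d,d)}  (14 atoms)
F2 = F1 ∪ {linked(b,f)}  (15 atoms)
goal ⊆ F2  ⇒  h_max = 2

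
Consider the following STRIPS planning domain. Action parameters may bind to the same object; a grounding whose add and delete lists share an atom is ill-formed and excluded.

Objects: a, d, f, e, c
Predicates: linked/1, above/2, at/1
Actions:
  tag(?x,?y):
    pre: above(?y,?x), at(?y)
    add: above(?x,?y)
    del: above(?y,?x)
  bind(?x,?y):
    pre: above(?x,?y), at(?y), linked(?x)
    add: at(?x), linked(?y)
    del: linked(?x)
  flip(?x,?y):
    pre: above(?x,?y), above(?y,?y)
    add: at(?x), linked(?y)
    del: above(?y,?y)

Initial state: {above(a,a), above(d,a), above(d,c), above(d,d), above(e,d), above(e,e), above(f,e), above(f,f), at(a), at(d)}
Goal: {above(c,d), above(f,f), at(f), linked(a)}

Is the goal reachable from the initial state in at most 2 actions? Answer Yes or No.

No

1. tag(c,d)  →  {above(a,a), above(c,d), above(d,a), above(d,d), above(e,d), above(e,e), above(f,e), above(f,f), at(a), at(d)}
2. flip(a,a)  →  {above(c,d), above(d,a), above(d,d), above(e,d), above(e,e), above(f,e), above(f,f), at(a), at(d), linked(a)}
3. flip(f,e)  →  {above(c,d), above(d,a), above(d,d), above(e,d), above(f,e), above(f,f), at(a), at(d), at(f), linked(a), linked(e)}
optimal plan length = 3; 3 > 2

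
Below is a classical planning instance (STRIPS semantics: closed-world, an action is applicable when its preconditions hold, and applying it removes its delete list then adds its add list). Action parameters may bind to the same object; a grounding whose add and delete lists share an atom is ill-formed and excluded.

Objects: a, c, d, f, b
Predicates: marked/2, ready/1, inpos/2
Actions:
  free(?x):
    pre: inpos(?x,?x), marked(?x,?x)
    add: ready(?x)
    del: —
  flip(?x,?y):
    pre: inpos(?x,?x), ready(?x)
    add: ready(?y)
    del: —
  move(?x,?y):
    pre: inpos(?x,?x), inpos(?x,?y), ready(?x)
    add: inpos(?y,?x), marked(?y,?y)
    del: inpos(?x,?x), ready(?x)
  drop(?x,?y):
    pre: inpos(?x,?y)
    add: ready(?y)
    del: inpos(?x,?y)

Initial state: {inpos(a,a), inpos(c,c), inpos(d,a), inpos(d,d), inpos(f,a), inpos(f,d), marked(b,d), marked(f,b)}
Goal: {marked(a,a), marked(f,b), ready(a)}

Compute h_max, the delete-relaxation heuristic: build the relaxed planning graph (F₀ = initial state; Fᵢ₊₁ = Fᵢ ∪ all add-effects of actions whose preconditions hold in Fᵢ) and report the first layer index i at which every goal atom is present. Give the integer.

2

F0 = init (8 atoms)
F1 = F0 ∪ {ready(a), ready(c), ready(d)}  (11 atoms)
F2 = F1 ∪ {inpos(a,d), marked(a,a), ready(b), ready(f)}  (15 atoms)
goal ⊆ F2  ⇒  h_max = 2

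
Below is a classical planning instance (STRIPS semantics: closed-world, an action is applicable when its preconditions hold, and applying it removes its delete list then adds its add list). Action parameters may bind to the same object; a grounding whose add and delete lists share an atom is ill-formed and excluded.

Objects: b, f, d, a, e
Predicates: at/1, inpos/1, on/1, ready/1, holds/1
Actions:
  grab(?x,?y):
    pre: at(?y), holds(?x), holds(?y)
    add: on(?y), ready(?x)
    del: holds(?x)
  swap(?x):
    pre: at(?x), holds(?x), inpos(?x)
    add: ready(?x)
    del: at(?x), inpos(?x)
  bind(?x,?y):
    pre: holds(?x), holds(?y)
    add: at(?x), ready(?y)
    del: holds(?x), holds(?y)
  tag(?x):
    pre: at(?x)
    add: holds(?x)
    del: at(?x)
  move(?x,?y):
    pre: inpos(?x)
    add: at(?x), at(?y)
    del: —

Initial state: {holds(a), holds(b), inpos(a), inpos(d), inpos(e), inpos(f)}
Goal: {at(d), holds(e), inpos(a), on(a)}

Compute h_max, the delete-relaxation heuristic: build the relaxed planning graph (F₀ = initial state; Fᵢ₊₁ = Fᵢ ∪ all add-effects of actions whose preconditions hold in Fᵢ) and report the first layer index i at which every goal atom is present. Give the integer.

2

F0 = init (6 atoms)
F1 = F0 ∪ {at(a), at(b), at(d), at(e), at(f), ready(a), ready(b)}  (13 atoms)
F2 = F1 ∪ {holds(d), holds(e), holds(f), on(a), on(b)}  (18 atoms)
goal ⊆ F2  ⇒  h_max = 2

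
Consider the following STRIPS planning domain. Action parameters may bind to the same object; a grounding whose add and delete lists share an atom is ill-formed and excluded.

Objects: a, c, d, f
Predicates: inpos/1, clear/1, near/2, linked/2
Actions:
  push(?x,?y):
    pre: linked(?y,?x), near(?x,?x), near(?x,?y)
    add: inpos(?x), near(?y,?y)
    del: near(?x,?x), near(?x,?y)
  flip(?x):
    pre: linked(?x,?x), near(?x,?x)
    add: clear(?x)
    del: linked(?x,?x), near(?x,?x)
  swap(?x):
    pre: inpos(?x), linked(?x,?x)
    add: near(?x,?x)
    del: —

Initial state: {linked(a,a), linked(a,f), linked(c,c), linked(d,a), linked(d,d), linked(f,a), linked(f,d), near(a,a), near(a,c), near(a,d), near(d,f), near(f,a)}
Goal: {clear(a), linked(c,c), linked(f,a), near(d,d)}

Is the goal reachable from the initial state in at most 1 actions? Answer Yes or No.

No

1. push(a,d)  →  {inpos(a), linked(a,a), linked(a,f), linked(c,c), linked(d,a), linked(d,d), linked(f,a), linked(f,d), near(a,c), near(d,d), near(d,f), near(f,a)}
2. swap(a)  →  {inpos(a), linked(a,a), linked(a,f), linked(c,c), linked(d,a), linked(d,d), linked(f,a), linked(f,d), near(a,a), near(a,c), near(d,d), near(d,f), near(f,a)}
3. flip(a)  →  {clear(a), inpos(a), linked(a,f), linked(c,c), linked(d,a), linked(d,d), linked(f,a), linked(f,d), near(a,c), near(d,d), near(d,f), near(f,a)}
optimal plan length = 3; 3 > 1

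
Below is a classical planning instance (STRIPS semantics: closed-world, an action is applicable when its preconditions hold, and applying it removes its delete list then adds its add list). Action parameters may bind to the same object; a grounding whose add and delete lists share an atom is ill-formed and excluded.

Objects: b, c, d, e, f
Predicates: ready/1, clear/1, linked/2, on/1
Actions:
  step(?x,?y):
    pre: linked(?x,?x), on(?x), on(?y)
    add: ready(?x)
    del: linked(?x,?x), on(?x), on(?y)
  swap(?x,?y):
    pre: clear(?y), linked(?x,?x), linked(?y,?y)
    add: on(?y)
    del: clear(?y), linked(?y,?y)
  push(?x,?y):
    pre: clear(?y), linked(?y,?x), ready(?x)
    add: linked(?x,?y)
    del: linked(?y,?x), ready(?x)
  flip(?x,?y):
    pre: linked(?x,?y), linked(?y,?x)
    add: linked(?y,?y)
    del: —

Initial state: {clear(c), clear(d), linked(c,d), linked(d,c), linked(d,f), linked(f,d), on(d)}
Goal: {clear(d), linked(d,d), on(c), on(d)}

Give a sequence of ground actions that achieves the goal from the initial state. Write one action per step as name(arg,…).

flip(c,d); flip(d,c); swap(c,c)

1. flip(c,d)  →  {clear(c), clear(d), linked(c,d), linked(d,c), linked(d,d), linked(d,f), linked(f,d), on(d)}
2. flip(d,c)  →  {clear(c), clear(d), linked(c,c), linked(c,d), linked(d,c), linked(d,d), linked(d,f), linked(f,d), on(d)}
3. swap(c,c)  →  {clear(d), linked(c,d), linked(d,c), linked(d,d), linked(d,f), linked(f,d), on(c), on(d)}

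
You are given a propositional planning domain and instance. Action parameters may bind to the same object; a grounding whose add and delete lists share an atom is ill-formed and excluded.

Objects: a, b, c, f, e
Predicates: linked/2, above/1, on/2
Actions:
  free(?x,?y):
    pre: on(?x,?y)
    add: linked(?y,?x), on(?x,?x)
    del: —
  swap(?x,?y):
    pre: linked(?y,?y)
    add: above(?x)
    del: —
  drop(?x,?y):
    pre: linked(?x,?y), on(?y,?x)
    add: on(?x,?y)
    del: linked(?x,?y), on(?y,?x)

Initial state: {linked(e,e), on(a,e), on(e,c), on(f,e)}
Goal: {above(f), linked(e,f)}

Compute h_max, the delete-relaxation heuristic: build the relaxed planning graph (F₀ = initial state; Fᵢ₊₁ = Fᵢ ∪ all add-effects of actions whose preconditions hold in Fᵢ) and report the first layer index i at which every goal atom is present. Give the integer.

1

F0 = init (4 atoms)
F1 = F0 ∪ {above(a), above(b), above(c), above(e), above(f), linked(c,e), linked(e,a), linked(e,f), on(a,a), on(e,e), on(f,f)}  (15 atoms)
goal ⊆ F1  ⇒  h_max = 1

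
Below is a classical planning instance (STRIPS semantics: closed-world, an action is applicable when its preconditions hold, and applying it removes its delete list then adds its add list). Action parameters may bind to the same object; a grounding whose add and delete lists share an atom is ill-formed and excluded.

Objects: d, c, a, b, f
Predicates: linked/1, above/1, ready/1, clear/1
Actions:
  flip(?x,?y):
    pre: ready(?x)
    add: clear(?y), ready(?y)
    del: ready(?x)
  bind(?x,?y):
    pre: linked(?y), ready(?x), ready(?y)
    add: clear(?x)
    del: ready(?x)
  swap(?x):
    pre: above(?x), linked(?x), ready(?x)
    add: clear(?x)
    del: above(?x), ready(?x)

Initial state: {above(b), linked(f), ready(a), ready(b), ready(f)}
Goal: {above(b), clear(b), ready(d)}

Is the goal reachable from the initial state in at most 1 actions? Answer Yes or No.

No

1. flip(a,d)  →  {above(b), clear(d), linked(f), ready(b), ready(d), ready(f)}
2. flip(f,b)  →  {above(b), clear(b), clear(d), linked(f), ready(b), ready(d)}
optimal plan length = 2; 2 > 1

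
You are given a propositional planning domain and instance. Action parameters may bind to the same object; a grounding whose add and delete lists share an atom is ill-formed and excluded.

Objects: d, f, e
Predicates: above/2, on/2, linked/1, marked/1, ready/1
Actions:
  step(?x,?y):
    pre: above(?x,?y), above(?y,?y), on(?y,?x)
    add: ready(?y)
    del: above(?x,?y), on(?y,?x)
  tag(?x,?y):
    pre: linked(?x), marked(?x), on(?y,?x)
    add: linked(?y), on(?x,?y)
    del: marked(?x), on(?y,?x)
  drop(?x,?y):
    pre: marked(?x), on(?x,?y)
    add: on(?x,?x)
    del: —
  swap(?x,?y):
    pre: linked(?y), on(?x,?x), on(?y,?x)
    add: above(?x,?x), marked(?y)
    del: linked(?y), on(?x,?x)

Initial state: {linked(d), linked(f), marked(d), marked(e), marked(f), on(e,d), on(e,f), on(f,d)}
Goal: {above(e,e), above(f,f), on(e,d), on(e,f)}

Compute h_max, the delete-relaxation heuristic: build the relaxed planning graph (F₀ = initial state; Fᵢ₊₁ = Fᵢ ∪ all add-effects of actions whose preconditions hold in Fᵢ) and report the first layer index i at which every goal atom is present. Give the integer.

2

F0 = init (8 atoms)
F1 = F0 ∪ {linked(e), on(d,e), on(d,f), on(e,e), on(f,e), on(f,f)}  (14 atoms)
F2 = F1 ∪ {above(e,e), above(f,f), on(d,d)}  (17 atoms)
goal ⊆ F2  ⇒  h_max = 2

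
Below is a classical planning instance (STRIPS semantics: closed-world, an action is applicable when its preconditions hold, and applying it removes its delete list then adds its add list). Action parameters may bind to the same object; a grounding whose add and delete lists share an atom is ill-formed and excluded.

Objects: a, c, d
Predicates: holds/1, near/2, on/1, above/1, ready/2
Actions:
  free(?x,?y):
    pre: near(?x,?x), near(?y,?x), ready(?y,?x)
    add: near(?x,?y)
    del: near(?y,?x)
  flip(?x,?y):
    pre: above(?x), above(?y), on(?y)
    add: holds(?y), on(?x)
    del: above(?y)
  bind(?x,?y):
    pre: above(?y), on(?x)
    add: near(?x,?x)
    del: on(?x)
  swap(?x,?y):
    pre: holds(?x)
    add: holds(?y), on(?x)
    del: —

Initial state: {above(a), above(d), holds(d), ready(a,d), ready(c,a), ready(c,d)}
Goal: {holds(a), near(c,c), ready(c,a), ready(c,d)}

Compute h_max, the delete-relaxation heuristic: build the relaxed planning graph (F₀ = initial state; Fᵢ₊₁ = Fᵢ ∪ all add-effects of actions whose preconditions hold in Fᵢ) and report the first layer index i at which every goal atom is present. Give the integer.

F0 = init (6 atoms)
F1 = F0 ∪ {holds(a), holds(c), on(d)}  (9 atoms)
F2 = F1 ∪ {near(d,d), on(a), on(c)}  (12 atoms)
F3 = F2 ∪ {near(a,a), near(c,c)}  (14 atoms)
goal ⊆ F3  ⇒  h_max = 3

3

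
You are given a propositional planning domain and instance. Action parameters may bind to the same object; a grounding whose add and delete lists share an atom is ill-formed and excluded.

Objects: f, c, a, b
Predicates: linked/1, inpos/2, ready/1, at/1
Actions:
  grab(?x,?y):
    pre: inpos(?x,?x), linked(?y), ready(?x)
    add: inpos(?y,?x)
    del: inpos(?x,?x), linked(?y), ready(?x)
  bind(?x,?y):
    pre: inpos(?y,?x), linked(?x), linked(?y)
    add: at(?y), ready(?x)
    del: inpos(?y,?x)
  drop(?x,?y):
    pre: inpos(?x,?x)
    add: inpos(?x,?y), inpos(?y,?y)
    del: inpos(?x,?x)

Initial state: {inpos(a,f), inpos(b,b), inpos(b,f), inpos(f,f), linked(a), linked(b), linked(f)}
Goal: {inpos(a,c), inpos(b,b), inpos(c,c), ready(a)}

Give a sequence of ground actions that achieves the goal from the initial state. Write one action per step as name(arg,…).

drop(f,a); bind(a,f); drop(a,c)

1. drop(f,a)  →  {inpos(a,a), inpos(a,f), inpos(b,b), inpos(b,f), inpos(f,a), linked(a), linked(b), linked(f)}
2. bind(a,f)  →  {at(f), inpos(a,a), inpos(a,f), inpos(b,b), inpos(b,f), linked(a), linked(b), linked(f), ready(a)}
3. drop(a,c)  →  {at(f), inpos(a,c), inpos(a,f), inpos(b,b), inpos(b,f), inpos(c,c), linked(a), linked(b), linked(f), ready(a)}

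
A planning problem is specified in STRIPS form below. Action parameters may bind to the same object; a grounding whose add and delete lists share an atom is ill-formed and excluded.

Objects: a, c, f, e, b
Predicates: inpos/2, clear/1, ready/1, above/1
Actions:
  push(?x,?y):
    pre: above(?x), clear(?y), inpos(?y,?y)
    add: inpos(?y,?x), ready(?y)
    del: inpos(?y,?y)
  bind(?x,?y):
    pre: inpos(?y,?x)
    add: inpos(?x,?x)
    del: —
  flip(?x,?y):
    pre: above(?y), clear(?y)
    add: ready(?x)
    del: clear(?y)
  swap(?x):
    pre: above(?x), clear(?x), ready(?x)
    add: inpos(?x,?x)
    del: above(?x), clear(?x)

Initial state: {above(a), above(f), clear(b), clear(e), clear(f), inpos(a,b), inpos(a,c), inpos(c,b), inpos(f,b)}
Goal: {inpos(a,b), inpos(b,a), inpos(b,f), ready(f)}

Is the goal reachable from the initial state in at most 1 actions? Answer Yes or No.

No

1. bind(b,a)  →  {above(a), above(f), clear(b), clear(e), clear(f), inpos(a,b), inpos(a,c), inpos(b,b), inpos(c,b), inpos(f,b)}
2. push(a,b)  →  {above(a), above(f), clear(b), clear(e), clear(f), inpos(a,b), inpos(a,c), inpos(b,a), inpos(c,b), inpos(f,b), ready(b)}
3. bind(b,a)  →  {above(a), above(f), clear(b), clear(e), clear(f), inpos(a,b), inpos(a,c), inpos(b,a), inpos(b,b), inpos(c,b), inpos(f,b), ready(b)}
4. push(f,b)  →  {above(a), above(f), clear(b), clear(e), clear(f), inpos(a,b), inpos(a,c), inpos(b,a), inpos(b,f), inpos(c,b), inpos(f,b), ready(b)}
5. flip(f,f)  →  {above(a), above(f), clear(b), clear(e), inpos(a,b), inpos(a,c), inpos(b,a), inpos(b,f), inpos(c,b), inpos(f,b), ready(b), ready(f)}
optimal plan length = 5; 5 > 1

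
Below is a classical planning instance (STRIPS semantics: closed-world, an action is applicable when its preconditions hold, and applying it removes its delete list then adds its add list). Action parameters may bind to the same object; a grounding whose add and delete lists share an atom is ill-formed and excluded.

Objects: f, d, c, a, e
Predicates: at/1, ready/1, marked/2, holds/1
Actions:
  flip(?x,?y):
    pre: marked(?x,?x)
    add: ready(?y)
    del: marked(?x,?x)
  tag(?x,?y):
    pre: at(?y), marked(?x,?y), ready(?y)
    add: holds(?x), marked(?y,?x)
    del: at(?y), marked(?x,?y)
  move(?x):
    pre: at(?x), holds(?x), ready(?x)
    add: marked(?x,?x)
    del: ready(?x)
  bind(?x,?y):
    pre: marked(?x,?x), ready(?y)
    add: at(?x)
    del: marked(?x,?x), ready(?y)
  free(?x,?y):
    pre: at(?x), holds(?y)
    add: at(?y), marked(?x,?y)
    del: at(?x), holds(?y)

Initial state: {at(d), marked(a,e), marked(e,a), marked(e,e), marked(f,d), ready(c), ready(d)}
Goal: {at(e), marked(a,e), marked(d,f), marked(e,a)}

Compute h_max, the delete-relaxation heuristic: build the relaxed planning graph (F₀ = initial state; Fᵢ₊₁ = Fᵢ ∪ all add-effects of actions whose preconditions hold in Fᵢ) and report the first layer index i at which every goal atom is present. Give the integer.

1

F0 = init (7 atoms)
F1 = F0 ∪ {at(e), holds(f), marked(d,f), ready(a), ready(e), ready(f)}  (13 atoms)
goal ⊆ F1  ⇒  h_max = 1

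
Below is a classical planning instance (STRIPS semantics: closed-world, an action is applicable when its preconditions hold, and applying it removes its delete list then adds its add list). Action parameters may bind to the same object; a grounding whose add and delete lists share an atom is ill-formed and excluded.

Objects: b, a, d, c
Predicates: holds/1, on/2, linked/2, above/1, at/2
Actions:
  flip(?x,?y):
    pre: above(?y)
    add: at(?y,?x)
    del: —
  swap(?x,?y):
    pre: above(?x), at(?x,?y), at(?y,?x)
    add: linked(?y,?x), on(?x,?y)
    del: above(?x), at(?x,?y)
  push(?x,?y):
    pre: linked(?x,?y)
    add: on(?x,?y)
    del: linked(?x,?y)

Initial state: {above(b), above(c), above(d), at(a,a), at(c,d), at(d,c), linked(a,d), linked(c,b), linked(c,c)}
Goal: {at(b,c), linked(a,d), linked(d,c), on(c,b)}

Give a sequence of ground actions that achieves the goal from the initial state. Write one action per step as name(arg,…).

flip(c,b); swap(c,d); push(c,b)

1. flip(c,b)  →  {above(b), above(c), above(d), at(a,a), at(b,c), at(c,d), at(d,c), linked(a,d), linked(c,b), linked(c,c)}
2. swap(c,d)  →  {above(b), above(d), at(a,a), at(b,c), at(d,c), linked(a,d), linked(c,b), linked(c,c), linked(d,c), on(c,d)}
3. push(c,b)  →  {above(b), above(d), at(a,a), at(b,c), at(d,c), linked(a,d), linked(c,c), linked(d,c), on(c,b), on(c,d)}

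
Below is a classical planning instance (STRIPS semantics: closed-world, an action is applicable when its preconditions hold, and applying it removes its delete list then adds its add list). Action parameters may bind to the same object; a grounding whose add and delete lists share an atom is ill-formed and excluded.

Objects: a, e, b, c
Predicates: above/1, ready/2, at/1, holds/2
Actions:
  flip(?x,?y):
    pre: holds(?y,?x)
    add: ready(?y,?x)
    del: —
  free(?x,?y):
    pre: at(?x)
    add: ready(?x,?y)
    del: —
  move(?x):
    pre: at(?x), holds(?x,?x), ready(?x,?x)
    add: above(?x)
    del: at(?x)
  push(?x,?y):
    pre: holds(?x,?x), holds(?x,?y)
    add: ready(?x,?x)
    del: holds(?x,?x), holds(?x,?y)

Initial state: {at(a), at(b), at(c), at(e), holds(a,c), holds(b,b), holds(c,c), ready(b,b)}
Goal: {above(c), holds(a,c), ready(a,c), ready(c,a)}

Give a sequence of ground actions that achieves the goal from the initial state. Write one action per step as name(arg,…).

flip(c,a); flip(c,c); free(c,a); move(c)

1. flip(c,a)  →  {at(a), at(b), at(c), at(e), holds(a,c), holds(b,b), holds(c,c), ready(a,c), ready(b,b)}
2. flip(c,c)  →  {at(a), at(b), at(c), at(e), holds(a,c), holds(b,b), holds(c,c), ready(a,c), ready(b,b), ready(c,c)}
3. free(c,a)  →  {at(a), at(b), at(c), at(e), holds(a,c), holds(b,b), holds(c,c), ready(a,c), ready(b,b), ready(c,a), ready(c,c)}
4. move(c)  →  {above(c), at(a), at(b), at(e), holds(a,c), holds(b,b), holds(c,c), ready(a,c), ready(b,b), ready(c,a), ready(c,c)}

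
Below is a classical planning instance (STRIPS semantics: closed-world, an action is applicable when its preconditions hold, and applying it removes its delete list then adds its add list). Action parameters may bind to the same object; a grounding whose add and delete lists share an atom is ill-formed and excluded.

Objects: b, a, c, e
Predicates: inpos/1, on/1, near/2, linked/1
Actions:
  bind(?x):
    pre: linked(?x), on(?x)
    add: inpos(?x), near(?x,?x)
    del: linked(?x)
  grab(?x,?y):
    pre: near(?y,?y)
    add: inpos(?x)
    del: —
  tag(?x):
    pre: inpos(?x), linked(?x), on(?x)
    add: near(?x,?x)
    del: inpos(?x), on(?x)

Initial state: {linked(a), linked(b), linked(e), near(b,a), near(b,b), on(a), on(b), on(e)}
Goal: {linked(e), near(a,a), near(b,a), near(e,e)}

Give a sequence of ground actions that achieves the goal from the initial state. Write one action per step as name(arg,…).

1. bind(a)  →  {inpos(a), linked(b), linked(e), near(a,a), near(b,a), near(b,b), on(a), on(b), on(e)}
2. grab(e,b)  →  {inpos(a), inpos(e), linked(b), linked(e), near(a,a), near(b,a), near(b,b), on(a), on(b), on(e)}
3. tag(e)  →  {inpos(a), linked(b), linked(e), near(a,a), near(b,a), near(b,b), near(e,e), on(a), on(b)}

bind(a); grab(e,b); tag(e)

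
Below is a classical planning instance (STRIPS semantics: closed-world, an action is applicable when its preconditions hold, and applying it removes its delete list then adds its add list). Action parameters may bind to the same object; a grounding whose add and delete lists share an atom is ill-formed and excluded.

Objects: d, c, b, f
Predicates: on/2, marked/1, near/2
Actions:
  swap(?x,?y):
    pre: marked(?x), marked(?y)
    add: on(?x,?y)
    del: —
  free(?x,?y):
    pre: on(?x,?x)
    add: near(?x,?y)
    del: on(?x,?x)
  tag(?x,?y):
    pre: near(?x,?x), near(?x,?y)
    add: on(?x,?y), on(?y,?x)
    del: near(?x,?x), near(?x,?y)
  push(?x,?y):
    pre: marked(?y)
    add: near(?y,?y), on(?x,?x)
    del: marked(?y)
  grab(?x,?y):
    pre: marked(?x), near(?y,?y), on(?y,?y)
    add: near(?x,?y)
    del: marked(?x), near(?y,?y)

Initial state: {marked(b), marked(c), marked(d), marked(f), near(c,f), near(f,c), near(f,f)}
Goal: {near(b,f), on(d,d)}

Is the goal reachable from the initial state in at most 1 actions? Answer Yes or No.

1. swap(d,d)  →  {marked(b), marked(c), marked(d), marked(f), near(c,f), near(f,c), near(f,f), on(d,d)}
2. swap(b,b)  →  {marked(b), marked(c), marked(d), marked(f), near(c,f), near(f,c), near(f,f), on(b,b), on(d,d)}
3. free(b,f)  →  {marked(b), marked(c), marked(d), marked(f), near(b,f), near(c,f), near(f,c), near(f,f), on(d,d)}
optimal plan length = 3; 3 > 1

No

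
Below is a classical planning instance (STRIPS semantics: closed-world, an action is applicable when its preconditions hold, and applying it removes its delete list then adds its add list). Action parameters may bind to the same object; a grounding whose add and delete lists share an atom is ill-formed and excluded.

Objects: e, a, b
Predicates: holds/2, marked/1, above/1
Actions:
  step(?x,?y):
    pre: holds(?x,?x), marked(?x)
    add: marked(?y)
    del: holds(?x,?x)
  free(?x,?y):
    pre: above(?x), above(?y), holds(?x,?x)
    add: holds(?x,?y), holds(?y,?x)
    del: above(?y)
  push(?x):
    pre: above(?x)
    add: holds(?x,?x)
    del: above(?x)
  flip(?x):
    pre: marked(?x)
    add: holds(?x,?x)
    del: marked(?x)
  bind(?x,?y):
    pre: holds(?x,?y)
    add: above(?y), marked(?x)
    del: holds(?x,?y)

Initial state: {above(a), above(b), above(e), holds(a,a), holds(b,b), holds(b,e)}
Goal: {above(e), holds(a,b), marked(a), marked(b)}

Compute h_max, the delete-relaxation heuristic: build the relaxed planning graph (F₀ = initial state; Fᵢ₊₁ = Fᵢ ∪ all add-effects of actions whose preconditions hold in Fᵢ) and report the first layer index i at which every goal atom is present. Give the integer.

1

F0 = init (6 atoms)
F1 = F0 ∪ {holds(a,b), holds(a,e), holds(b,a), holds(e,a), holds(e,b), holds(e,e), marked(a), marked(b)}  (14 atoms)
goal ⊆ F1  ⇒  h_max = 1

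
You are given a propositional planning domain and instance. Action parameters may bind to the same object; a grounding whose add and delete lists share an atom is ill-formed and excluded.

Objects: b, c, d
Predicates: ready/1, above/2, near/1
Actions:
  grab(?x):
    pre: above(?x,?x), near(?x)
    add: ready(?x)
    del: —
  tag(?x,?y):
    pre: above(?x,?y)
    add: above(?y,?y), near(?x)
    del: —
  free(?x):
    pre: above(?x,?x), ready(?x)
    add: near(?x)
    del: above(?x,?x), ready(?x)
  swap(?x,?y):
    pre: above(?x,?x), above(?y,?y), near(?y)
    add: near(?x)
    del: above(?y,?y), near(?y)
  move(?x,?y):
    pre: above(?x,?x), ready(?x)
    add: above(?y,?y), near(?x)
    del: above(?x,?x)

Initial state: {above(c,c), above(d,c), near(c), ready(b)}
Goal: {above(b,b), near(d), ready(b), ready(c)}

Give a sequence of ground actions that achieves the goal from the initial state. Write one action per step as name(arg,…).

1. grab(c)  →  {above(c,c), above(d,c), near(c), ready(b), ready(c)}
2. tag(d,c)  →  {above(c,c), above(d,c), near(c), near(d), ready(b), ready(c)}
3. move(c,b)  →  {above(b,b), above(d,c), near(c), near(d), ready(b), ready(c)}

grab(c); tag(d,c); move(c,b)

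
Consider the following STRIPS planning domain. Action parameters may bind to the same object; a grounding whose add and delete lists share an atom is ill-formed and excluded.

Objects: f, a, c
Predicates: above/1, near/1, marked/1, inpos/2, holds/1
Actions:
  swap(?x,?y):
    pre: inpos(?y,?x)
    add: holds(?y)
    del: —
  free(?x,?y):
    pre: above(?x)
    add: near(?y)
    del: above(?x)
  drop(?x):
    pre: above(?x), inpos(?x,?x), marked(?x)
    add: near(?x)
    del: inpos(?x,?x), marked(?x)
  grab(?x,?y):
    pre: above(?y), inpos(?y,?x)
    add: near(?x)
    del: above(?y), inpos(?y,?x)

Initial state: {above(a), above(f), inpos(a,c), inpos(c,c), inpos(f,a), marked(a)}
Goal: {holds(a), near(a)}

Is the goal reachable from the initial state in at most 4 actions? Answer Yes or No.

Yes

1. swap(c,a)  →  {above(a), above(f), holds(a), inpos(a,c), inpos(c,c), inpos(f,a), marked(a)}
2. free(f,a)  →  {above(a), holds(a), inpos(a,c), inpos(c,c), inpos(f,a), marked(a), near(a)}
optimal plan length = 2; 2 ≤ 4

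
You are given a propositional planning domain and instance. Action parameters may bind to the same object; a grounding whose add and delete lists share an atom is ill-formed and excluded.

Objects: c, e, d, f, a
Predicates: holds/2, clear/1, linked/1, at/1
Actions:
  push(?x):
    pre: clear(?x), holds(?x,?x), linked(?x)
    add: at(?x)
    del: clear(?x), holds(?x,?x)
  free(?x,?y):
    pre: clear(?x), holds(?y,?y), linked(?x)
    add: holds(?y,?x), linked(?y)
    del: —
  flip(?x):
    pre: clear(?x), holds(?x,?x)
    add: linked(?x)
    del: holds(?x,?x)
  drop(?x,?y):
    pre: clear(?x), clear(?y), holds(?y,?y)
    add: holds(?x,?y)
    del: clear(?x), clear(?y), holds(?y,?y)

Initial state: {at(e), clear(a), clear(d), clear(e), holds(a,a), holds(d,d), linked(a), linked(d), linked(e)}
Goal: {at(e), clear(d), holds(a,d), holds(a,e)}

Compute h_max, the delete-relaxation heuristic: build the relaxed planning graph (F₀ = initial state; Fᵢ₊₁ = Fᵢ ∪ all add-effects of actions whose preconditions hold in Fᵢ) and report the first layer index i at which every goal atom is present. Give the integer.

F0 = init (9 atoms)
F1 = F0 ∪ {at(a), at(d), holds(a,d), holds(a,e), holds(d,a), holds(d,e), holds(e,a), holds(e,d)}  (17 atoms)
goal ⊆ F1  ⇒  h_max = 1

1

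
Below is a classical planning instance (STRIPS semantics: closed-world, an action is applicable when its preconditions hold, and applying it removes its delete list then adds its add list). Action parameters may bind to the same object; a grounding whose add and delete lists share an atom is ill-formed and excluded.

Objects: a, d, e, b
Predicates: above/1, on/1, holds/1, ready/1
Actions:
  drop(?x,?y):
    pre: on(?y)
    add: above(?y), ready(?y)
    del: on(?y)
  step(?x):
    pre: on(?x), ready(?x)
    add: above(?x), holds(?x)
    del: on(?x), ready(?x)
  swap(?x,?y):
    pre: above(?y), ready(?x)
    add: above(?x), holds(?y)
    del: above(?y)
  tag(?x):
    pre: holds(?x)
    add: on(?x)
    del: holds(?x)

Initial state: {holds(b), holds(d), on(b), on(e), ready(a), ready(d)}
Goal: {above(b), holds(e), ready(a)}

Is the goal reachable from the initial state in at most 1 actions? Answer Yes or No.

1. drop(a,e)  →  {above(e), holds(b), holds(d), on(b), ready(a), ready(d), ready(e)}
2. drop(a,b)  →  {above(b), above(e), holds(b), holds(d), ready(a), ready(b), ready(d), ready(e)}
3. swap(a,e)  →  {above(a), above(b), holds(b), holds(d), holds(e), ready(a), ready(b), ready(d), ready(e)}
optimal plan length = 3; 3 > 1

No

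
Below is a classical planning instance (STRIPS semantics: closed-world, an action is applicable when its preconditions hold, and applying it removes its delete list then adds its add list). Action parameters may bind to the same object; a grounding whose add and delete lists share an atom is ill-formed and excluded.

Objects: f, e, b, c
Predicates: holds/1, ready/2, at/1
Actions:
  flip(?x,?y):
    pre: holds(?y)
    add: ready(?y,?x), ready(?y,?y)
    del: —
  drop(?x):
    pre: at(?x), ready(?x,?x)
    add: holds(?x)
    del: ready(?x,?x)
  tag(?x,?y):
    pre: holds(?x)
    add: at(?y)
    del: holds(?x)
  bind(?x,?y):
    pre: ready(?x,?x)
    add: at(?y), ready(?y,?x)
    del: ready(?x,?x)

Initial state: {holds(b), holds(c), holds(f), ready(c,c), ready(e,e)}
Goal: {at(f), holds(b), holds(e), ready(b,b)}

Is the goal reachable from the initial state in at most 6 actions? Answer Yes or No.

1. flip(f,b)  →  {holds(b), holds(c), holds(f), ready(b,b), ready(b,f), ready(c,c), ready(e,e)}
2. tag(f,f)  →  {at(f), holds(b), holds(c), ready(b,b), ready(b,f), ready(c,c), ready(e,e)}
3. tag(c,e)  →  {at(e), at(f), holds(b), ready(b,b), ready(b,f), ready(c,c), ready(e,e)}
4. drop(e)  →  {at(e), at(f), holds(b), holds(e), ready(b,b), ready(b,f), ready(c,c)}
optimal plan length = 4; 4 ≤ 6

Yes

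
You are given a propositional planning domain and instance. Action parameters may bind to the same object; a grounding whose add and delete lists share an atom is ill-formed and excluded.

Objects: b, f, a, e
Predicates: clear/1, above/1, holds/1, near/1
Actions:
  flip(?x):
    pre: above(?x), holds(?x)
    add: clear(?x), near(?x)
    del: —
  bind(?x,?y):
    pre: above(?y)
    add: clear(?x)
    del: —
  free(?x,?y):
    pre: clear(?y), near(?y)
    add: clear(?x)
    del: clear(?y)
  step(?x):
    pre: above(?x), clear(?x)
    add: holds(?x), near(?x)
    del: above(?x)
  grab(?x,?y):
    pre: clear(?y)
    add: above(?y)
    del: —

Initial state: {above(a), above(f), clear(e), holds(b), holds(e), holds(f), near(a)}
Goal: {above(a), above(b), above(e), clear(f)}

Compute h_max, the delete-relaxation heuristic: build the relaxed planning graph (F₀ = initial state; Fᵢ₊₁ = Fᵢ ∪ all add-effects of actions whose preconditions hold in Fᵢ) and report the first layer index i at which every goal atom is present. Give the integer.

F0 = init (7 atoms)
F1 = F0 ∪ {above(e), clear(a), clear(b), clear(f), near(f)}  (12 atoms)
F2 = F1 ∪ {above(b), holds(a), near(e)}  (15 atoms)
goal ⊆ F2  ⇒  h_max = 2

2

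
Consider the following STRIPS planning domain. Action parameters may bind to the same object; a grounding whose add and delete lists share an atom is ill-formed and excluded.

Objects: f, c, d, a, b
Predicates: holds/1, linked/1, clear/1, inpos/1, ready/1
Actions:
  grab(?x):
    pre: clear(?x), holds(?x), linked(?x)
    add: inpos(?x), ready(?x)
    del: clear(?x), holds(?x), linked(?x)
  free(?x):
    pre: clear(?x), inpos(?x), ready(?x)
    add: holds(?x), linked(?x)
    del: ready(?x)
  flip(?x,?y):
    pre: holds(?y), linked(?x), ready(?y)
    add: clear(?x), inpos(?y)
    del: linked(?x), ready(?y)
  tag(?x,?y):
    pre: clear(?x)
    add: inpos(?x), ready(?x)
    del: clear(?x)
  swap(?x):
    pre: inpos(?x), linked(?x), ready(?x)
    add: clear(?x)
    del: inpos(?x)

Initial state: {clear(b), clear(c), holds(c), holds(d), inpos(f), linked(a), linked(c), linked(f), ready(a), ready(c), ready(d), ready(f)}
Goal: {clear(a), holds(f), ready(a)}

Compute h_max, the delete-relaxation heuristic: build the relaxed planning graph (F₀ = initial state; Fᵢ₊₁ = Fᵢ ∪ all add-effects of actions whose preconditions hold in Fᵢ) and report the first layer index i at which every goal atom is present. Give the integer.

2

F0 = init (12 atoms)
F1 = F0 ∪ {clear(a), clear(f), inpos(b), inpos(c), inpos(d), ready(b)}  (18 atoms)
F2 = F1 ∪ {holds(b), holds(f), inpos(a), linked(b)}  (22 atoms)
goal ⊆ F2  ⇒  h_max = 2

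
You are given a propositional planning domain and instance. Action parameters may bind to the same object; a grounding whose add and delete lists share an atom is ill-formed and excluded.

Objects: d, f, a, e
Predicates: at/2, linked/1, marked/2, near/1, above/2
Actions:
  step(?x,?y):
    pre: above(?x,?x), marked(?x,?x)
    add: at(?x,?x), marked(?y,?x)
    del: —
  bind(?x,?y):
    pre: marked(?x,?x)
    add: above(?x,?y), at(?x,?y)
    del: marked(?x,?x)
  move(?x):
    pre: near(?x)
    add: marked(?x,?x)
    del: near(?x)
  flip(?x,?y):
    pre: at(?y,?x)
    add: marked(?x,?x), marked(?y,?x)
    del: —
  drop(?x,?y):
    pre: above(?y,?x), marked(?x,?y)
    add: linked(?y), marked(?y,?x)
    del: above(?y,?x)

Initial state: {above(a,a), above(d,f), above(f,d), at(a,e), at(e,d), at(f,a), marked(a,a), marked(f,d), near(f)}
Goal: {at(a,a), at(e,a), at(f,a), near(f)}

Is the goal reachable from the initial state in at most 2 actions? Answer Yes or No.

No

1. step(a,d)  →  {above(a,a), above(d,f), above(f,d), at(a,a), at(a,e), at(e,d), at(f,a), marked(a,a), marked(d,a), marked(f,d), near(f)}
2. flip(e,a)  →  {above(a,a), above(d,f), above(f,d), at(a,a), at(a,e), at(e,d), at(f,a), marked(a,a), marked(a,e), marked(d,a), marked(e,e), marked(f,d), near(f)}
3. bind(e,a)  →  {above(a,a), above(d,f), above(e,a), above(f,d), at(a,a), at(a,e), at(e,a), at(e,d), at(f,a), marked(a,a), marked(a,e), marked(d,a), marked(f,d), near(f)}
optimal plan length = 3; 3 > 2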